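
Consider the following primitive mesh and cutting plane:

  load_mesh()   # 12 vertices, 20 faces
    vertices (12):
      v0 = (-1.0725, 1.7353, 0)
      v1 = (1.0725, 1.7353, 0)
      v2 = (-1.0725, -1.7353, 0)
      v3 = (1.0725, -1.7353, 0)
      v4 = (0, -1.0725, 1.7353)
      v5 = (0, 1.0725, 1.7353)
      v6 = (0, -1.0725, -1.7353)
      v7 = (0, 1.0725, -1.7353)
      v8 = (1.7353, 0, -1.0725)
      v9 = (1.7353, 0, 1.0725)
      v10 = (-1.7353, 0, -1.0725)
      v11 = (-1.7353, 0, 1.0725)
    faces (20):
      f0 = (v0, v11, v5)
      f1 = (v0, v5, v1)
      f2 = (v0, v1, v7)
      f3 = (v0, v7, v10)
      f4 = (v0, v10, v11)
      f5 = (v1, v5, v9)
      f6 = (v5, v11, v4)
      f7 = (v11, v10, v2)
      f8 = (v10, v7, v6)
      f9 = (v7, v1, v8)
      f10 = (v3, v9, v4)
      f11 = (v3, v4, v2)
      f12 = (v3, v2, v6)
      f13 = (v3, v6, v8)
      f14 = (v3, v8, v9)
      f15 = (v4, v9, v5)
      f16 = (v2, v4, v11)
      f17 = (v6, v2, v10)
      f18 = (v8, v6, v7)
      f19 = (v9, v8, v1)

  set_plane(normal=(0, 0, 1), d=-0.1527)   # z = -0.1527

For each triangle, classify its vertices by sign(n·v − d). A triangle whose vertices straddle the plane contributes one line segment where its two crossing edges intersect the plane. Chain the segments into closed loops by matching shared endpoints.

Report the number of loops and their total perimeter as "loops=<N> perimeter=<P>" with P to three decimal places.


Straddling triangles (10 of 20):
  (v0,v1,v7) [++-] → (0.978124, 1.67698, -0.1527)–(-0.978124, 1.67698, -0.1527)  len=1.9562
  (v0,v7,v10) [+--] → (-0.978124, 1.67698, -0.1527)–(-1.16687, 1.48823, -0.1527)  len=0.2669
  (v0,v10,v11) [+-+] → (-1.16687, 1.48823, -0.1527)–(-1.7353, 0, -0.1527)  len=1.5931
  (v11,v10,v2) [+-+] → (-1.7353, 0, -0.1527)–(-1.16687, -1.48823, -0.1527)  len=1.5931
  (v7,v1,v8) [-+-] → (0.978124, 1.67698, -0.1527)–(1.16687, 1.48823, -0.1527)  len=0.2669
  (v3,v2,v6) [++-] → (-0.978124, -1.67698, -0.1527)–(0.978124, -1.67698, -0.1527)  len=1.9562
  (v3,v6,v8) [+--] → (0.978124, -1.67698, -0.1527)–(1.16687, -1.48823, -0.1527)  len=0.2669
  (v3,v8,v9) [+-+] → (1.16687, -1.48823, -0.1527)–(1.7353, 0, -0.1527)  len=1.5931
  (v6,v2,v10) [-+-] → (-0.978124, -1.67698, -0.1527)–(-1.16687, -1.48823, -0.1527)  len=0.2669
  (v9,v8,v1) [+-+] → (1.7353, 0, -0.1527)–(1.16687, 1.48823, -0.1527)  len=1.5931

Chained into 1 loop(s):
  loop 1: 10 segments, perimeter = 11.3526
Total perimeter = 11.353

loops=1 perimeter=11.353


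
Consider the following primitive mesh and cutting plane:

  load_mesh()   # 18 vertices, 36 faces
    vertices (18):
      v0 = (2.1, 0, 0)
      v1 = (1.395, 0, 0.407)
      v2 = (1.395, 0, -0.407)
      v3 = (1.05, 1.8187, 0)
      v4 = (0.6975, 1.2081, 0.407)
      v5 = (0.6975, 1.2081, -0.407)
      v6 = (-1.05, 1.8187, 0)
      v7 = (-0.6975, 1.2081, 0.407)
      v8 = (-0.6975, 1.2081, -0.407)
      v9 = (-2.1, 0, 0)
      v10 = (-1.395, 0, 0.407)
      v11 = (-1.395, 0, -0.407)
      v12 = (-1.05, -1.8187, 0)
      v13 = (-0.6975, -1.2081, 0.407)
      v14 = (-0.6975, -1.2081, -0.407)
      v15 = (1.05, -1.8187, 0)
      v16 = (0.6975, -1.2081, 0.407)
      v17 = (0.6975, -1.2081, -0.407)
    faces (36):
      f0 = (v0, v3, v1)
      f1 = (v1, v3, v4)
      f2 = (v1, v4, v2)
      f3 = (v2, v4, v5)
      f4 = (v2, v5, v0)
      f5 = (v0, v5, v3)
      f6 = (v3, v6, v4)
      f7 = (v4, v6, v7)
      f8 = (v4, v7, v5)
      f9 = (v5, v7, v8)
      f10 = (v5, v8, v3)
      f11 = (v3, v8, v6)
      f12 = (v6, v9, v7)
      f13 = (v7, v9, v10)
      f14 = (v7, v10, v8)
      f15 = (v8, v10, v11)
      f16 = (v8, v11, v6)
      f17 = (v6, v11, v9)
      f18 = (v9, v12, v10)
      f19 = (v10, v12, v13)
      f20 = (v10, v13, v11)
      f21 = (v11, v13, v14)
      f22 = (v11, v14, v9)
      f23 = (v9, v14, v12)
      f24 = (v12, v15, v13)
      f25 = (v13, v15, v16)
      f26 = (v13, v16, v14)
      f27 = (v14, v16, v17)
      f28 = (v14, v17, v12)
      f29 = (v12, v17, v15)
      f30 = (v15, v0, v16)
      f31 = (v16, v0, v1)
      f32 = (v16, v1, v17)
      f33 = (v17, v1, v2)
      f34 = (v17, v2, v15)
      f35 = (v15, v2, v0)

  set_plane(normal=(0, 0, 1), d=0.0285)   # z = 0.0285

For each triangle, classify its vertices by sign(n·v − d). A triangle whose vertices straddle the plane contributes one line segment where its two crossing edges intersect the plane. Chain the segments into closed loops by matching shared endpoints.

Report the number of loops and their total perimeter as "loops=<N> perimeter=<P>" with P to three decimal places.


Straddling triangles (24 of 36):
  (v0,v3,v1) [--+] → (1.07416, 1.69135, 0.0285)–(2.05063, 0, 0.0285)  len=1.9530
  (v1,v3,v4) [+-+] → (1.07416, 1.69135, 0.0285)–(1.02532, 1.77594, 0.0285)  len=0.0977
  (v1,v4,v2) [++-] → (1.02183, 0.646348, 0.0285)–(1.395, 0, 0.0285)  len=0.7463
  (v2,v4,v5) [-+-] → (1.02183, 0.646348, 0.0285)–(0.6975, 1.2081, 0.0285)  len=0.6487
  (v3,v6,v4) [--+] → (-0.927632, 1.77594, 0.0285)–(1.02532, 1.77594, 0.0285)  len=1.9529
  (v4,v6,v7) [+-+] → (-0.927632, 1.77594, 0.0285)–(-1.02532, 1.77594, 0.0285)  len=0.0977
  (v4,v7,v5) [++-] → (-0.0488421, 1.2081, 0.0285)–(0.6975, 1.2081, 0.0285)  len=0.7463
  (v5,v7,v8) [-+-] → (-0.0488421, 1.2081, 0.0285)–(-0.6975, 1.2081, 0.0285)  len=0.6487
  (v6,v9,v7) [--+] → (-2.00179, 0.0845967, 0.0285)–(-1.02532, 1.77594, 0.0285)  len=1.9530
  (v7,v9,v10) [+-+] → (-2.00179, 0.0845967, 0.0285)–(-2.05063, 0, 0.0285)  len=0.0977
  (v7,v10,v8) [++-] → (-1.07067, 0.561752, 0.0285)–(-0.6975, 1.2081, 0.0285)  len=0.7463
  (v8,v10,v11) [-+-] → (-1.07067, 0.561752, 0.0285)–(-1.395, 0, 0.0285)  len=0.6487
  (v9,v12,v10) [--+] → (-1.07416, -1.69135, 0.0285)–(-2.05063, 0, 0.0285)  len=1.9530
  (v10,v12,v13) [+-+] → (-1.07416, -1.69135, 0.0285)–(-1.02532, -1.77594, 0.0285)  len=0.0977
  (v10,v13,v11) [++-] → (-1.02183, -0.646348, 0.0285)–(-1.395, 0, 0.0285)  len=0.7463
  (v11,v13,v14) [-+-] → (-1.02183, -0.646348, 0.0285)–(-0.6975, -1.2081, 0.0285)  len=0.6487
  (v12,v15,v13) [--+] → (0.927632, -1.77594, 0.0285)–(-1.02532, -1.77594, 0.0285)  len=1.9529
  (v13,v15,v16) [+-+] → (0.927632, -1.77594, 0.0285)–(1.02532, -1.77594, 0.0285)  len=0.0977
  (v13,v16,v14) [++-] → (0.0488421, -1.2081, 0.0285)–(-0.6975, -1.2081, 0.0285)  len=0.7463
  (v14,v16,v17) [-+-] → (0.0488421, -1.2081, 0.0285)–(0.6975, -1.2081, 0.0285)  len=0.6487
  (v15,v0,v16) [--+] → (2.00179, -0.0845967, 0.0285)–(1.02532, -1.77594, 0.0285)  len=1.9530
  (v16,v0,v1) [+-+] → (2.00179, -0.0845967, 0.0285)–(2.05063, 0, 0.0285)  len=0.0977
  (v16,v1,v17) [++-] → (1.07067, -0.561752, 0.0285)–(0.6975, -1.2081, 0.0285)  len=0.7463
  (v17,v1,v2) [-+-] → (1.07067, -0.561752, 0.0285)–(1.395, 0, 0.0285)  len=0.6487

Chained into 2 loop(s):
  loop 1: 12 segments, perimeter = 12.3039
  loop 2: 12 segments, perimeter = 8.3700
Total perimeter = 20.674

loops=2 perimeter=20.674


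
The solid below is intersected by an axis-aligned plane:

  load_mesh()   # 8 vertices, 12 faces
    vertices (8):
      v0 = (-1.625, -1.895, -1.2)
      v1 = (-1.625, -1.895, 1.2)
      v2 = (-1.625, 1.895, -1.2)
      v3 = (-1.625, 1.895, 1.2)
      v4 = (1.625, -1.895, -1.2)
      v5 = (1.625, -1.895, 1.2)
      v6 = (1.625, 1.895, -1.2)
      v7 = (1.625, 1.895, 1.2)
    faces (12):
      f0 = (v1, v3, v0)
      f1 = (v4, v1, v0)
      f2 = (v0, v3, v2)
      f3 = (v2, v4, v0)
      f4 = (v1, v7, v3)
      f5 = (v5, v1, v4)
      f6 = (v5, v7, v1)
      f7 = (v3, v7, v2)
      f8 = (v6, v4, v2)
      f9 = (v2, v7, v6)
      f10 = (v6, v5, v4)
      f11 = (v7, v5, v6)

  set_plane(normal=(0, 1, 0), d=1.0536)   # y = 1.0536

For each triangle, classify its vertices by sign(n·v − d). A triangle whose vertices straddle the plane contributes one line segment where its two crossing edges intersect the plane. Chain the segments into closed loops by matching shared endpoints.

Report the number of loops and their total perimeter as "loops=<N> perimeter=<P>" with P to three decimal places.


Straddling triangles (8 of 12):
  (v1,v3,v0) [-+-] → (-1.625, 1.0536, 1.2)–(-1.625, 1.0536, 0.667187)  len=0.5328
  (v0,v3,v2) [-++] → (-1.625, 1.0536, 0.667187)–(-1.625, 1.0536, -1.2)  len=1.8672
  (v2,v4,v0) [+--] → (-0.903483, 1.0536, -1.2)–(-1.625, 1.0536, -1.2)  len=0.7215
  (v1,v7,v3) [-++] → (0.903483, 1.0536, 1.2)–(-1.625, 1.0536, 1.2)  len=2.5285
  (v5,v7,v1) [-+-] → (1.625, 1.0536, 1.2)–(0.903483, 1.0536, 1.2)  len=0.7215
  (v6,v4,v2) [+-+] → (1.625, 1.0536, -1.2)–(-0.903483, 1.0536, -1.2)  len=2.5285
  (v6,v5,v4) [+--] → (1.625, 1.0536, -0.667187)–(1.625, 1.0536, -1.2)  len=0.5328
  (v7,v5,v6) [+-+] → (1.625, 1.0536, 1.2)–(1.625, 1.0536, -0.667187)  len=1.8672

Chained into 1 loop(s):
  loop 1: 8 segments, perimeter = 11.3000
Total perimeter = 11.300

loops=1 perimeter=11.300


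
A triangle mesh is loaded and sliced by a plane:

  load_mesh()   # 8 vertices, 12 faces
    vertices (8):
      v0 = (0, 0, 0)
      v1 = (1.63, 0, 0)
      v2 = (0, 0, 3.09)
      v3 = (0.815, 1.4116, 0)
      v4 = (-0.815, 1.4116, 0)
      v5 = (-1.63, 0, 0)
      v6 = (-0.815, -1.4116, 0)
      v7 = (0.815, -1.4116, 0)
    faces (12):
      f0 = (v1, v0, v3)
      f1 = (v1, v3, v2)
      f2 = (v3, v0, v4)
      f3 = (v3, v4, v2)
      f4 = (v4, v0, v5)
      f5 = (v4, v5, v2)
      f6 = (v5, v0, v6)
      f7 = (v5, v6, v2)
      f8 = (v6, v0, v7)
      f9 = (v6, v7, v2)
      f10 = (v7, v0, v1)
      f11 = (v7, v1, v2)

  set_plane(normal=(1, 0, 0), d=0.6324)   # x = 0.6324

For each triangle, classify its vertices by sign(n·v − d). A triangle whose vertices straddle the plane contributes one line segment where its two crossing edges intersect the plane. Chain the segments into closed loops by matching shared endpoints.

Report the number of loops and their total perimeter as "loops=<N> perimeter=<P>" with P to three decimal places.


loops=1 perimeter=7.593

Straddling triangles (8 of 12):
  (v1,v0,v3) [+-+] → (0.6324, 0, 0)–(0.6324, 1.09533, 0)  len=1.0953
  (v1,v3,v2) [++-] → (0.6324, 1.09533, 0.692312)–(0.6324, 0, 1.89116)  len=1.6239
  (v3,v0,v4) [+--] → (0.6324, 1.09533, 0)–(0.6324, 1.4116, 0)  len=0.3163
  (v3,v4,v2) [+--] → (0.6324, 1.4116, 0)–(0.6324, 1.09533, 0.692312)  len=0.7611
  (v6,v0,v7) [--+] → (0.6324, -1.09533, 0)–(0.6324, -1.4116, 0)  len=0.3163
  (v6,v7,v2) [-+-] → (0.6324, -1.4116, 0)–(0.6324, -1.09533, 0.692312)  len=0.7611
  (v7,v0,v1) [+-+] → (0.6324, -1.09533, 0)–(0.6324, 0, 0)  len=1.0953
  (v7,v1,v2) [++-] → (0.6324, 0, 1.89116)–(0.6324, -1.09533, 0.692312)  len=1.6239

Chained into 1 loop(s):
  loop 1: 8 segments, perimeter = 7.5932
Total perimeter = 7.593


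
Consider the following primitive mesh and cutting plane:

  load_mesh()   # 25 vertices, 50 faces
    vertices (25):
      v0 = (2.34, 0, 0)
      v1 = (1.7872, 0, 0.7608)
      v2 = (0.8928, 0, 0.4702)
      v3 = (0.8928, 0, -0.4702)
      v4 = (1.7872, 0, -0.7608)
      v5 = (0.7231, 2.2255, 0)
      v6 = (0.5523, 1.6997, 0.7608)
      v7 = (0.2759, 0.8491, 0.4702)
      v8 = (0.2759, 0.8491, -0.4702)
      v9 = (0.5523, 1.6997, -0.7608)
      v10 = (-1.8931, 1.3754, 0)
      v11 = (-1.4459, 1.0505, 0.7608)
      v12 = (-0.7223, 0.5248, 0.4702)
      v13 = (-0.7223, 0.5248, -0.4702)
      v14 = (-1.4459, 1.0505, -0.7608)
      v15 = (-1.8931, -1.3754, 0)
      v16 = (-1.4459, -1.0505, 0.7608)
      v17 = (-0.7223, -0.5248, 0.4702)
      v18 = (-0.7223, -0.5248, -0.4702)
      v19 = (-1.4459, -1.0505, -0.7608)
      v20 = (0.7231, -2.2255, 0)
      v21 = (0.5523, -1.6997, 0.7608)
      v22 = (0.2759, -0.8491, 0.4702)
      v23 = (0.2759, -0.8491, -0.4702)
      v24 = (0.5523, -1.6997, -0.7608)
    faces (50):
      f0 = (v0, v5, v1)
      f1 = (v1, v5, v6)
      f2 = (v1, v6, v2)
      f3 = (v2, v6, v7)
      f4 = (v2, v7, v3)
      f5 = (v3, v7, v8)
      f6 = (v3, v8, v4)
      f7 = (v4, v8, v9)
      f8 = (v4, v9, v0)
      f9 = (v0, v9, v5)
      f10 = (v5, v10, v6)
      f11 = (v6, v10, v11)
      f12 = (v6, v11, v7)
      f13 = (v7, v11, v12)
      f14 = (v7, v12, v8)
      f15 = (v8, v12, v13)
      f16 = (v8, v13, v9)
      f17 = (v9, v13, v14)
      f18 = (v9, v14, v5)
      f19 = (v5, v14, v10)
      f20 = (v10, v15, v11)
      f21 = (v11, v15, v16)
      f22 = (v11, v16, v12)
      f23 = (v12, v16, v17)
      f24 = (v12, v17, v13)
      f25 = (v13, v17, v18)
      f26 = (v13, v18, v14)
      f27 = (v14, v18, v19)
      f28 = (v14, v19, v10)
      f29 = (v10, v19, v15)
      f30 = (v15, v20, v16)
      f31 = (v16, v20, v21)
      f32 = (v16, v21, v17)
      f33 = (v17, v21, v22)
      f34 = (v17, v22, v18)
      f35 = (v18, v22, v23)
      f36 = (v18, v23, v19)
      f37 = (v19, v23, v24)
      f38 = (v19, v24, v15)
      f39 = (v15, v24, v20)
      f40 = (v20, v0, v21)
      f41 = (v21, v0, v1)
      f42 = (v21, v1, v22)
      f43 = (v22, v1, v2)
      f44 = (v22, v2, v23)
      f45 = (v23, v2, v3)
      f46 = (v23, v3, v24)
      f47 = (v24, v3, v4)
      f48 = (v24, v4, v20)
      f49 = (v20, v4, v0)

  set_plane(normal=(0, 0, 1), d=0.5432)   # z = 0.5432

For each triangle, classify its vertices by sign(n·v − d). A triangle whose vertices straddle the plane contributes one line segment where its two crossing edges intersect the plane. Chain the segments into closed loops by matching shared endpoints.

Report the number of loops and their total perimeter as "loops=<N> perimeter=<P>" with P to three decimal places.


Straddling triangles (20 of 50):
  (v0,v5,v1) [--+] → (1.48285, 0.636526, 0.5432)–(1.94531, 0, 0.5432)  len=0.7868
  (v1,v5,v6) [+-+] → (1.48285, 0.636526, 0.5432)–(0.601151, 1.85009, 0.5432)  len=1.5000
  (v1,v6,v2) [++-] → (0.807265, 0.426972, 0.5432)–(1.11748, 0, 0.5432)  len=0.5278
  (v2,v6,v7) [-+-] → (0.807265, 0.426972, 0.5432)–(0.345333, 1.06277, 0.5432)  len=0.7859
  (v5,v10,v6) [--+] → (-0.14712, 1.60695, 0.5432)–(0.601151, 1.85009, 0.5432)  len=0.7868
  (v6,v10,v11) [+-+] → (-0.14712, 1.60695, 0.5432)–(-1.57381, 1.14343, 0.5432)  len=1.5001
  (v6,v11,v7) [++-] → (-0.156624, 0.899693, 0.5432)–(0.345333, 1.06277, 0.5432)  len=0.5278
  (v7,v11,v12) [-+-] → (-0.156624, 0.899693, 0.5432)–(-0.904072, 0.656858, 0.5432)  len=0.7859
  (v10,v15,v11) [--+] → (-1.57381, 0.356657, 0.5432)–(-1.57381, 1.14343, 0.5432)  len=0.7868
  (v11,v15,v16) [+-+] → (-1.57381, 0.356657, 0.5432)–(-1.57381, -1.14343, 0.5432)  len=1.5001
  (v11,v16,v12) [++-] → (-0.904072, 0.129078, 0.5432)–(-0.904072, 0.656858, 0.5432)  len=0.5278
  (v12,v16,v17) [-+-] → (-0.904072, 0.129078, 0.5432)–(-0.904072, -0.656858, 0.5432)  len=0.7859
  (v15,v20,v16) [--+] → (-0.825534, -1.38657, 0.5432)–(-1.57381, -1.14343, 0.5432)  len=0.7868
  (v16,v20,v21) [+-+] → (-0.825534, -1.38657, 0.5432)–(0.601151, -1.85009, 0.5432)  len=1.5001
  (v16,v21,v17) [++-] → (-0.402115, -0.81994, 0.5432)–(-0.904072, -0.656858, 0.5432)  len=0.5278
  (v17,v21,v22) [-+-] → (-0.402115, -0.81994, 0.5432)–(0.345333, -1.06277, 0.5432)  len=0.7859
  (v20,v0,v21) [--+] → (1.06361, -1.21356, 0.5432)–(0.601151, -1.85009, 0.5432)  len=0.7868
  (v21,v0,v1) [+-+] → (1.06361, -1.21356, 0.5432)–(1.94531, 0, 0.5432)  len=1.5000
  (v21,v1,v22) [++-] → (0.655545, -0.635802, 0.5432)–(0.345333, -1.06277, 0.5432)  len=0.5278
  (v22,v1,v2) [-+-] → (0.655545, -0.635802, 0.5432)–(1.11748, 0, 0.5432)  len=0.7859

Chained into 2 loop(s):
  loop 1: 10 segments, perimeter = 11.4343
  loop 2: 10 segments, perimeter = 6.5684
Total perimeter = 18.003

loops=2 perimeter=18.003


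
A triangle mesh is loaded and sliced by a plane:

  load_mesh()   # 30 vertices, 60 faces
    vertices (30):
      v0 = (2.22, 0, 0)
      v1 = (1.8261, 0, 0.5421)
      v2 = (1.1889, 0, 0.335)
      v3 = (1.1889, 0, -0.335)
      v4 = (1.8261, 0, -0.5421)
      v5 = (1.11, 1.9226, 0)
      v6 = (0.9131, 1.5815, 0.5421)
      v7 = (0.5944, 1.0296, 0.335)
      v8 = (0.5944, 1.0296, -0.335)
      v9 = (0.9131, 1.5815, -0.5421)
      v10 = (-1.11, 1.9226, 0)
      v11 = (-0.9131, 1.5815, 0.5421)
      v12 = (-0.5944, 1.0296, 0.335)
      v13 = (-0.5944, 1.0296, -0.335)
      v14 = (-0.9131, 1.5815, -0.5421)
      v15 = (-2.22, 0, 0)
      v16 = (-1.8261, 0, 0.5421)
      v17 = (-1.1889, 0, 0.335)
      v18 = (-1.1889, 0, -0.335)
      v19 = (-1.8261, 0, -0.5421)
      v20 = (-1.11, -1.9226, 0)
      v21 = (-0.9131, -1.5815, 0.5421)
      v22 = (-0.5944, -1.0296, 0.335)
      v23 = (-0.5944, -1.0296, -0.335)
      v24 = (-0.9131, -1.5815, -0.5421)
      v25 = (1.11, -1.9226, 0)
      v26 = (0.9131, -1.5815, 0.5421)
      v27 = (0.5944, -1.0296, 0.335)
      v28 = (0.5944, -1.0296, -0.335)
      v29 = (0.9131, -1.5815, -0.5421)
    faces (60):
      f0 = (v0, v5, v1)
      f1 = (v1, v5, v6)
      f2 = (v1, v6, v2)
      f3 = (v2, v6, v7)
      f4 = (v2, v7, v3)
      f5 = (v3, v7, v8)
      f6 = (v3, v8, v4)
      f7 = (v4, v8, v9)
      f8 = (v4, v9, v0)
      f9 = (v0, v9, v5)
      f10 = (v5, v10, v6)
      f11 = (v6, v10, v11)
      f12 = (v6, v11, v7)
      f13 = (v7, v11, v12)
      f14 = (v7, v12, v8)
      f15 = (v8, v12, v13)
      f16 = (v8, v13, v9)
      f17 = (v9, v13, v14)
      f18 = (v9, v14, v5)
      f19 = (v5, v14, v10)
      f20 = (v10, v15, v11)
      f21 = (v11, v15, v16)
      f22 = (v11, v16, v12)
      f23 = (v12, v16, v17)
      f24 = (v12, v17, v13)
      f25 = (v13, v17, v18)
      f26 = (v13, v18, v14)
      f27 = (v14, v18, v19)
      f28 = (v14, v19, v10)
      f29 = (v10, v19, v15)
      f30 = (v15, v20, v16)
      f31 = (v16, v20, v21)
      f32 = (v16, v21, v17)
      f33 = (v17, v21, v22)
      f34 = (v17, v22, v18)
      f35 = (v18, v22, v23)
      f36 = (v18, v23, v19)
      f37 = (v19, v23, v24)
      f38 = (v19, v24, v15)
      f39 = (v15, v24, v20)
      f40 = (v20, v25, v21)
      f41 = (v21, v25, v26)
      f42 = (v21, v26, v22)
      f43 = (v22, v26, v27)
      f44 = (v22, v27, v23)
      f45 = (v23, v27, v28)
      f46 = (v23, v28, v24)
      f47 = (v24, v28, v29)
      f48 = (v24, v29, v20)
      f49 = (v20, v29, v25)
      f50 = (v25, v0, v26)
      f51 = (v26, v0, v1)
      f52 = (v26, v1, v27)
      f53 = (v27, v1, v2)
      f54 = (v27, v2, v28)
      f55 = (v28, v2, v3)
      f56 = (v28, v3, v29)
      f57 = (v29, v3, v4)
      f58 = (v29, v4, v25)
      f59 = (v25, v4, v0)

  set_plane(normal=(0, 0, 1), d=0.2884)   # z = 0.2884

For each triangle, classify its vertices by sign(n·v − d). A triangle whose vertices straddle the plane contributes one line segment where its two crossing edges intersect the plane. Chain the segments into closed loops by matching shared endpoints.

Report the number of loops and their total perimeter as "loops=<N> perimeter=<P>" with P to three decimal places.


loops=2 perimeter=19.196

Straddling triangles (24 of 60):
  (v0,v5,v1) [--+] → (1.49097, 0.899767, 0.2884)–(2.01044, 0, 0.2884)  len=1.0390
  (v1,v5,v6) [+-+] → (1.49097, 0.899767, 0.2884)–(1.00525, 1.74113, 0.2884)  len=0.9715
  (v2,v7,v3) [++-] → (0.635749, 0.957989, 0.2884)–(1.1889, 0, 0.2884)  len=1.1062
  (v3,v7,v8) [-+-] → (0.635749, 0.957989, 0.2884)–(0.5944, 1.0296, 0.2884)  len=0.0827
  (v5,v10,v6) [--+] → (-0.0337004, 1.74113, 0.2884)–(1.00525, 1.74113, 0.2884)  len=1.0389
  (v6,v10,v11) [+-+] → (-0.0337004, 1.74113, 0.2884)–(-1.00525, 1.74113, 0.2884)  len=0.9715
  (v7,v12,v8) [++-] → (-0.511716, 1.0296, 0.2884)–(0.5944, 1.0296, 0.2884)  len=1.1061
  (v8,v12,v13) [-+-] → (-0.511716, 1.0296, 0.2884)–(-0.5944, 1.0296, 0.2884)  len=0.0827
  (v10,v15,v11) [--+] → (-1.52472, 0.841366, 0.2884)–(-1.00525, 1.74113, 0.2884)  len=1.0390
  (v11,v15,v16) [+-+] → (-1.52472, 0.841366, 0.2884)–(-2.01044, 0, 0.2884)  len=0.9715
  (v12,v17,v13) [++-] → (-1.14755, 0.071611, 0.2884)–(-0.5944, 1.0296, 0.2884)  len=1.1062
  (v13,v17,v18) [-+-] → (-1.14755, 0.071611, 0.2884)–(-1.1889, 0, 0.2884)  len=0.0827
  (v15,v20,v16) [--+] → (-1.49097, -0.899767, 0.2884)–(-2.01044, 0, 0.2884)  len=1.0390
  (v16,v20,v21) [+-+] → (-1.49097, -0.899767, 0.2884)–(-1.00525, -1.74113, 0.2884)  len=0.9715
  (v17,v22,v18) [++-] → (-0.635749, -0.957989, 0.2884)–(-1.1889, 0, 0.2884)  len=1.1062
  (v18,v22,v23) [-+-] → (-0.635749, -0.957989, 0.2884)–(-0.5944, -1.0296, 0.2884)  len=0.0827
  (v20,v25,v21) [--+] → (0.0337004, -1.74113, 0.2884)–(-1.00525, -1.74113, 0.2884)  len=1.0389
  (v21,v25,v26) [+-+] → (0.0337004, -1.74113, 0.2884)–(1.00525, -1.74113, 0.2884)  len=0.9715
  (v22,v27,v23) [++-] → (0.511716, -1.0296, 0.2884)–(-0.5944, -1.0296, 0.2884)  len=1.1061
  (v23,v27,v28) [-+-] → (0.511716, -1.0296, 0.2884)–(0.5944, -1.0296, 0.2884)  len=0.0827
  (v25,v0,v26) [--+] → (1.52472, -0.841366, 0.2884)–(1.00525, -1.74113, 0.2884)  len=1.0390
  (v26,v0,v1) [+-+] → (1.52472, -0.841366, 0.2884)–(2.01044, 0, 0.2884)  len=0.9715
  (v27,v2,v28) [++-] → (1.14755, -0.071611, 0.2884)–(0.5944, -1.0296, 0.2884)  len=1.1062
  (v28,v2,v3) [-+-] → (1.14755, -0.071611, 0.2884)–(1.1889, 0, 0.2884)  len=0.0827

Chained into 2 loop(s):
  loop 1: 12 segments, perimeter = 12.0628
  loop 2: 12 segments, perimeter = 7.1332
Total perimeter = 19.196


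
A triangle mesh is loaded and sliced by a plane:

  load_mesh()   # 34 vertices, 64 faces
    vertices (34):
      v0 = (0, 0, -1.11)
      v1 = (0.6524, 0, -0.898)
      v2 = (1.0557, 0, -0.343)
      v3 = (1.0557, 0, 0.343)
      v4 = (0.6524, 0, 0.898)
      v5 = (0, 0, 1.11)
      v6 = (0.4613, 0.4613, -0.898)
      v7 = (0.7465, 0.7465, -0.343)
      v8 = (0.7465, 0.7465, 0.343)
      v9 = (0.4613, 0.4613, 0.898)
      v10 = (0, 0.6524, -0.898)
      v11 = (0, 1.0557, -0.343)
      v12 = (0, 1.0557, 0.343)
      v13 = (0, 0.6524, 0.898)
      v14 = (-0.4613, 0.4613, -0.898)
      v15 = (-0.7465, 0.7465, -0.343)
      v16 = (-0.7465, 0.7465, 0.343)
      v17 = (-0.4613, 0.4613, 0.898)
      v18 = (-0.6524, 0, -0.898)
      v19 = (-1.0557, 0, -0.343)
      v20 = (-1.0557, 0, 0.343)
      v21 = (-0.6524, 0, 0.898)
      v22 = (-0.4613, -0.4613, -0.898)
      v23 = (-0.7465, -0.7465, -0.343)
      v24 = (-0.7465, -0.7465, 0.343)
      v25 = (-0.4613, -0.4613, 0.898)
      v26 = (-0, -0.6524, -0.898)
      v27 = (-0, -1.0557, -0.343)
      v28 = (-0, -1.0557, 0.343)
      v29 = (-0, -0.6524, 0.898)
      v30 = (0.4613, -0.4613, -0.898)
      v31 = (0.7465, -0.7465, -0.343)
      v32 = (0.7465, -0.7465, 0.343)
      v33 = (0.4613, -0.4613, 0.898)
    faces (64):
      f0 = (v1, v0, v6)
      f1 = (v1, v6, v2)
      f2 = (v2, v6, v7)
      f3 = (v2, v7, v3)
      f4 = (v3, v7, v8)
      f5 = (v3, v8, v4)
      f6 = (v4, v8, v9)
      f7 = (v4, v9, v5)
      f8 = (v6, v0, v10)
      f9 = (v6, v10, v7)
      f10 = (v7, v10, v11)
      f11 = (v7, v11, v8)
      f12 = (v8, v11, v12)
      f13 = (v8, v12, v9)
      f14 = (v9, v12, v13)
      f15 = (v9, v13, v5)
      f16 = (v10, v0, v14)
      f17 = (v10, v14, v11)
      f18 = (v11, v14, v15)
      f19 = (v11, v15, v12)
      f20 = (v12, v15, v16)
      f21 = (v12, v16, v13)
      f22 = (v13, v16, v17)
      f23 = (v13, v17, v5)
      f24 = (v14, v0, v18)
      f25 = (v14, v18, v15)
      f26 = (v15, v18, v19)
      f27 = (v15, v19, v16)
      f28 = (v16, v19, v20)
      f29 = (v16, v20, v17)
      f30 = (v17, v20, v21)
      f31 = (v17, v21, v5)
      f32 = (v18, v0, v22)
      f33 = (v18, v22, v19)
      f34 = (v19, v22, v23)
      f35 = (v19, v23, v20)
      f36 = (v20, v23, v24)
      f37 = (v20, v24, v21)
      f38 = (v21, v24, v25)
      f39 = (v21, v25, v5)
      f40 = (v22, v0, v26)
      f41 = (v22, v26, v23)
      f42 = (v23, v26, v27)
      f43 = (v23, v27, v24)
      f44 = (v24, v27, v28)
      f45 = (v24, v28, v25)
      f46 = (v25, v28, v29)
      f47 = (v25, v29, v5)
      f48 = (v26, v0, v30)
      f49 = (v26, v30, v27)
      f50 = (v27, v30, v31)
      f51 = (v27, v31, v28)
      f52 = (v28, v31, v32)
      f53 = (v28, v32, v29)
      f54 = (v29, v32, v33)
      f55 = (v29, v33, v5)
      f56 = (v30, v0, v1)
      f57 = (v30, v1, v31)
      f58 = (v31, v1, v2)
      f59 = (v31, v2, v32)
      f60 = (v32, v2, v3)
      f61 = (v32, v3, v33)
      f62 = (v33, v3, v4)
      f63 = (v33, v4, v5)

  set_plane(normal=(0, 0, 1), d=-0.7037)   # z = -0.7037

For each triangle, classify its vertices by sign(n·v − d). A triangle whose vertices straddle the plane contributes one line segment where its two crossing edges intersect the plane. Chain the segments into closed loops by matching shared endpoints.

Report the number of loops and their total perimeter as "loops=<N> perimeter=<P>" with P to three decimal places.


Straddling triangles (16 of 64):
  (v1,v6,v2) [--+] → (0.669394, 0.299803, -0.7037)–(0.793591, 0, -0.7037)  len=0.3245
  (v2,v6,v7) [+-+] → (0.669394, 0.299803, -0.7037)–(0.561146, 0.561146, -0.7037)  len=0.2829
  (v6,v10,v7) [--+] → (0.261342, 0.685343, -0.7037)–(0.561146, 0.561146, -0.7037)  len=0.3245
  (v7,v10,v11) [+-+] → (0.261342, 0.685343, -0.7037)–(0, 0.793591, -0.7037)  len=0.2829
  (v10,v14,v11) [--+] → (-0.299803, 0.669394, -0.7037)–(0, 0.793591, -0.7037)  len=0.3245
  (v11,v14,v15) [+-+] → (-0.299803, 0.669394, -0.7037)–(-0.561146, 0.561146, -0.7037)  len=0.2829
  (v14,v18,v15) [--+] → (-0.685343, 0.261342, -0.7037)–(-0.561146, 0.561146, -0.7037)  len=0.3245
  (v15,v18,v19) [+-+] → (-0.685343, 0.261342, -0.7037)–(-0.793591, 0, -0.7037)  len=0.2829
  (v18,v22,v19) [--+] → (-0.669394, -0.299803, -0.7037)–(-0.793591, 0, -0.7037)  len=0.3245
  (v19,v22,v23) [+-+] → (-0.669394, -0.299803, -0.7037)–(-0.561146, -0.561146, -0.7037)  len=0.2829
  (v22,v26,v23) [--+] → (-0.261342, -0.685343, -0.7037)–(-0.561146, -0.561146, -0.7037)  len=0.3245
  (v23,v26,v27) [+-+] → (-0.261342, -0.685343, -0.7037)–(0, -0.793591, -0.7037)  len=0.2829
  (v26,v30,v27) [--+] → (0.299803, -0.669394, -0.7037)–(0, -0.793591, -0.7037)  len=0.3245
  (v27,v30,v31) [+-+] → (0.299803, -0.669394, -0.7037)–(0.561146, -0.561146, -0.7037)  len=0.2829
  (v30,v1,v31) [--+] → (0.685343, -0.261342, -0.7037)–(0.561146, -0.561146, -0.7037)  len=0.3245
  (v31,v1,v2) [+-+] → (0.685343, -0.261342, -0.7037)–(0.793591, 0, -0.7037)  len=0.2829

Chained into 1 loop(s):
  loop 1: 16 segments, perimeter = 4.8591
Total perimeter = 4.859

loops=1 perimeter=4.859


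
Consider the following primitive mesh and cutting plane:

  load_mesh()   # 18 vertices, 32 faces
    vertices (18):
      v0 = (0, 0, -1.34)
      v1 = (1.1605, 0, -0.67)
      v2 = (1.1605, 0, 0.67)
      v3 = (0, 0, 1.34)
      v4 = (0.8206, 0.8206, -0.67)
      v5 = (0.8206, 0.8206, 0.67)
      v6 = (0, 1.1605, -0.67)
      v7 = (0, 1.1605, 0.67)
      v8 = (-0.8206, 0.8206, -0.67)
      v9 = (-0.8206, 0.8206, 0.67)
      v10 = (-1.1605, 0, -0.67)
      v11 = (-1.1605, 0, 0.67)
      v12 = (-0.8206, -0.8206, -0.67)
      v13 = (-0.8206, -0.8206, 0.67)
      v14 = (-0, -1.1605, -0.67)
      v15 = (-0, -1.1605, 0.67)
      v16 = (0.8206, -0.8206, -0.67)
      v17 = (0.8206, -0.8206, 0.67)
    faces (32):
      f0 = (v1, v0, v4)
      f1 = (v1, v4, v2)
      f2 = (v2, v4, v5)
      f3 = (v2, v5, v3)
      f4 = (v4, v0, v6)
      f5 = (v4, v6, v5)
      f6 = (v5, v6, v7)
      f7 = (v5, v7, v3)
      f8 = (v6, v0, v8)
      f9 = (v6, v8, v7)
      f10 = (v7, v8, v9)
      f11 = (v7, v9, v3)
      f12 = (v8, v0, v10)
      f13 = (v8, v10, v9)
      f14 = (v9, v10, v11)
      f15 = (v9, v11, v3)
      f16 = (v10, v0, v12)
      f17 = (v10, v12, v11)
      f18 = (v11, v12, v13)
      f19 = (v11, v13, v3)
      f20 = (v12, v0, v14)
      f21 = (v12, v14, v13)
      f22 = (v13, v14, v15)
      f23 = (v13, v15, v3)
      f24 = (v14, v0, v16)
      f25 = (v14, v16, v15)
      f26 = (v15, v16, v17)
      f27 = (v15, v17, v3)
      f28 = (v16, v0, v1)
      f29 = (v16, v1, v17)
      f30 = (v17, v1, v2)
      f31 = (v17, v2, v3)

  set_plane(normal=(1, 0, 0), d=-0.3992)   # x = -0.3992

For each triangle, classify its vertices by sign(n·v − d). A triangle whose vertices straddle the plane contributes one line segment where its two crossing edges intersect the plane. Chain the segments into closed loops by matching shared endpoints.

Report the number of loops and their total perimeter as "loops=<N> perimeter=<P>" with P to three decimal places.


loops=1 perimeter=7.074

Straddling triangles (12 of 32):
  (v6,v0,v8) [++-] → (-0.3992, 0.3992, -1.01406)–(-0.3992, 0.995148, -0.67)  len=0.6881
  (v6,v8,v7) [+-+] → (-0.3992, 0.995148, -0.67)–(-0.3992, 0.995148, 0.0181258)  len=0.6881
  (v7,v8,v9) [+--] → (-0.3992, 0.995148, 0.0181258)–(-0.3992, 0.995148, 0.67)  len=0.6519
  (v7,v9,v3) [+-+] → (-0.3992, 0.995148, 0.67)–(-0.3992, 0.3992, 1.01406)  len=0.6881
  (v8,v0,v10) [-+-] → (-0.3992, 0.3992, -1.01406)–(-0.3992, 0, -1.10953)  len=0.4105
  (v9,v11,v3) [--+] → (-0.3992, 0, 1.10953)–(-0.3992, 0.3992, 1.01406)  len=0.4105
  (v10,v0,v12) [-+-] → (-0.3992, 0, -1.10953)–(-0.3992, -0.3992, -1.01406)  len=0.4105
  (v11,v13,v3) [--+] → (-0.3992, -0.3992, 1.01406)–(-0.3992, 0, 1.10953)  len=0.4105
  (v12,v0,v14) [-++] → (-0.3992, -0.3992, -1.01406)–(-0.3992, -0.995148, -0.67)  len=0.6881
  (v12,v14,v13) [-+-] → (-0.3992, -0.995148, -0.67)–(-0.3992, -0.995148, -0.0181258)  len=0.6519
  (v13,v14,v15) [-++] → (-0.3992, -0.995148, -0.0181258)–(-0.3992, -0.995148, 0.67)  len=0.6881
  (v13,v15,v3) [-++] → (-0.3992, -0.995148, 0.67)–(-0.3992, -0.3992, 1.01406)  len=0.6881

Chained into 1 loop(s):
  loop 1: 12 segments, perimeter = 7.0744
Total perimeter = 7.074


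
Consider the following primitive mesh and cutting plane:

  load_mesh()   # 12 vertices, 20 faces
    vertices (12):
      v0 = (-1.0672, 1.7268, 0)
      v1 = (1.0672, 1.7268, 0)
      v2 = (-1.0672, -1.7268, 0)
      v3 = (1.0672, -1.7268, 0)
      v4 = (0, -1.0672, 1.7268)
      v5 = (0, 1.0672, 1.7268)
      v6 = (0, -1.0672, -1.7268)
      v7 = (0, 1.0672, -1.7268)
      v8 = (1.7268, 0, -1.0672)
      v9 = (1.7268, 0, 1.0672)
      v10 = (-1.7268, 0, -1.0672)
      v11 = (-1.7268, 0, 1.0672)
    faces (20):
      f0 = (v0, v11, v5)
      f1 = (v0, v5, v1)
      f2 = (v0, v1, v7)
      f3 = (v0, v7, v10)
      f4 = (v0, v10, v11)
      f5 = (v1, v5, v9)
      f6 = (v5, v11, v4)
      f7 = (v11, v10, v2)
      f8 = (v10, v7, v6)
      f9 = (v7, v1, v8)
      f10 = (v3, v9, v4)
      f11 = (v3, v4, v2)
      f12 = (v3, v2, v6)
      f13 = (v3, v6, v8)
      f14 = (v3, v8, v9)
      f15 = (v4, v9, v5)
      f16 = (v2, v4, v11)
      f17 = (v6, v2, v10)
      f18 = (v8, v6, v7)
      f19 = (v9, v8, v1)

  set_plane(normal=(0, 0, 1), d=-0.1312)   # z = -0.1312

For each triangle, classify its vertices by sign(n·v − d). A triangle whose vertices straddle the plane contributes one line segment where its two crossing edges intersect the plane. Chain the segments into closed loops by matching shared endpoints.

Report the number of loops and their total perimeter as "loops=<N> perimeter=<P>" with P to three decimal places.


loops=1 perimeter=11.347

Straddling triangles (10 of 20):
  (v0,v1,v7) [++-] → (0.986116, 1.67668, -0.1312)–(-0.986116, 1.67668, -0.1312)  len=1.9722
  (v0,v7,v10) [+--] → (-0.986116, 1.67668, -0.1312)–(-1.14829, 1.51451, -0.1312)  len=0.2293
  (v0,v10,v11) [+-+] → (-1.14829, 1.51451, -0.1312)–(-1.7268, 0, -0.1312)  len=1.6212
  (v11,v10,v2) [+-+] → (-1.7268, 0, -0.1312)–(-1.14829, -1.51451, -0.1312)  len=1.6212
  (v7,v1,v8) [-+-] → (0.986116, 1.67668, -0.1312)–(1.14829, 1.51451, -0.1312)  len=0.2293
  (v3,v2,v6) [++-] → (-0.986116, -1.67668, -0.1312)–(0.986116, -1.67668, -0.1312)  len=1.9722
  (v3,v6,v8) [+--] → (0.986116, -1.67668, -0.1312)–(1.14829, -1.51451, -0.1312)  len=0.2293
  (v3,v8,v9) [+-+] → (1.14829, -1.51451, -0.1312)–(1.7268, 0, -0.1312)  len=1.6212
  (v6,v2,v10) [-+-] → (-0.986116, -1.67668, -0.1312)–(-1.14829, -1.51451, -0.1312)  len=0.2293
  (v9,v8,v1) [+-+] → (1.7268, 0, -0.1312)–(1.14829, 1.51451, -0.1312)  len=1.6212

Chained into 1 loop(s):
  loop 1: 10 segments, perimeter = 11.3468
Total perimeter = 11.347


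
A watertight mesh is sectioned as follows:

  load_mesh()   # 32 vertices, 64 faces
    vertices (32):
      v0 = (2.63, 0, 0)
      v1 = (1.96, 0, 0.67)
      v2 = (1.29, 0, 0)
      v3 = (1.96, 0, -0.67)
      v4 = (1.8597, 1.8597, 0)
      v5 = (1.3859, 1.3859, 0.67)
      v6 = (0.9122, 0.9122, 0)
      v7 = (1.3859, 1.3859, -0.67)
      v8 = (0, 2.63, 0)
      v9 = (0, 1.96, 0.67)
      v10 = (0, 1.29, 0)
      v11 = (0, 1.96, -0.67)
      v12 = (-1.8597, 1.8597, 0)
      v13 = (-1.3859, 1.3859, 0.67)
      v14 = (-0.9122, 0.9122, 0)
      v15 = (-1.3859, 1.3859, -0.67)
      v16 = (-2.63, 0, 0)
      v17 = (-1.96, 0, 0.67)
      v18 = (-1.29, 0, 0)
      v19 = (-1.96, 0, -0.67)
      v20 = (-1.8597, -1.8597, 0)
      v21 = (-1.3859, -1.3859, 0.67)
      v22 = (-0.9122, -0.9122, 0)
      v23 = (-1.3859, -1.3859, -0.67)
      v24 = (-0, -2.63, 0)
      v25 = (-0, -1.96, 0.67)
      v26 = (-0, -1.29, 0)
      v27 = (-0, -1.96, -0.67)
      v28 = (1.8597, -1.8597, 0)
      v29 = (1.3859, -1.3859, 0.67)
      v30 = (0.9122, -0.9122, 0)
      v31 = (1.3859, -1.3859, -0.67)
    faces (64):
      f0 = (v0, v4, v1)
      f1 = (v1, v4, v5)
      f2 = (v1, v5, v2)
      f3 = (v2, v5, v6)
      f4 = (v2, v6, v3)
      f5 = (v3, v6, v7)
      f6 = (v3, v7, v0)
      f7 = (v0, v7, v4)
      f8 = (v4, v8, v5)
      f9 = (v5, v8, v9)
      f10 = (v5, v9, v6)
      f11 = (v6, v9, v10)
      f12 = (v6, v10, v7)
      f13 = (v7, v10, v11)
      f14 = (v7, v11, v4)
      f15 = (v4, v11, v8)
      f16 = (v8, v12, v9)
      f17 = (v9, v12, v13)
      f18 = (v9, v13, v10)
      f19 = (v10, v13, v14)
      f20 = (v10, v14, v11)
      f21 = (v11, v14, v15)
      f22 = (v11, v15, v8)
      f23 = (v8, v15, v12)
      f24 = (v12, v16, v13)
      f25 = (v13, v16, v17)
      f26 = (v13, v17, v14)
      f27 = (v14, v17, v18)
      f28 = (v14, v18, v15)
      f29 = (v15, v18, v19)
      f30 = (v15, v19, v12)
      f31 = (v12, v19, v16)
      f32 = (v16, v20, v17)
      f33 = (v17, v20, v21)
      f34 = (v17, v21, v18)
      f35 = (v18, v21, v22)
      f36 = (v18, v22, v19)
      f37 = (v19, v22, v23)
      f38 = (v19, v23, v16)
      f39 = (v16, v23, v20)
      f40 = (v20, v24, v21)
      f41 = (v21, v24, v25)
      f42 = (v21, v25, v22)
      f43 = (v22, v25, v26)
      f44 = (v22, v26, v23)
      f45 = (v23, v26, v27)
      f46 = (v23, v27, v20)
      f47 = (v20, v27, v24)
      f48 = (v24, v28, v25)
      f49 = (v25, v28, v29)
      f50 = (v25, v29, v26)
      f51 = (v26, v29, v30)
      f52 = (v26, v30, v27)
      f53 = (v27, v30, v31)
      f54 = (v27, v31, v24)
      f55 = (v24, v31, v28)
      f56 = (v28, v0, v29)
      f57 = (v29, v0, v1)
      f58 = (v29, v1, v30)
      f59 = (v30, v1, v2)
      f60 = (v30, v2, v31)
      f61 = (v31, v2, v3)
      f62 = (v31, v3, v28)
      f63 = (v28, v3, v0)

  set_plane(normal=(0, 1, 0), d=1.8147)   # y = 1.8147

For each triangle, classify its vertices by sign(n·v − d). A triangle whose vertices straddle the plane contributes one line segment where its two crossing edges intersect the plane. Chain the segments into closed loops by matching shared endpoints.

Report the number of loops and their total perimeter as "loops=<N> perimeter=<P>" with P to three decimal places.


Straddling triangles (18 of 64):
  (v0,v4,v1) [-+-] → (1.87834, 1.8147, 0)–(1.86213, 1.8147, 0.0162123)  len=0.0229
  (v1,v4,v5) [-+-] → (1.86213, 1.8147, 0.0162123)–(1.8147, 1.8147, 0.0636344)  len=0.0671
  (v0,v7,v4) [--+] → (1.8147, 1.8147, -0.0636344)–(1.87834, 1.8147, 0)  len=0.0900
  (v4,v8,v5) [++-] → (0.908226, 1.8147, 0.439073)–(1.8147, 1.8147, 0.0636344)  len=0.9811
  (v5,v8,v9) [-++] → (0.908226, 1.8147, 0.439073)–(0.35076, 1.8147, 0.67)  len=0.6034
  (v5,v9,v6) [-+-] → (0.35076, 1.8147, 0.67)–(0.126496, 1.8147, 0.57709)  len=0.2427
  (v6,v9,v10) [-+-] → (0.126496, 1.8147, 0.57709)–(0, 1.8147, 0.5247)  len=0.1369
  (v7,v10,v11) [--+] → (0, 1.8147, -0.5247)–(0.35076, 1.8147, -0.67)  len=0.3797
  (v7,v11,v4) [-++] → (0.35076, 1.8147, -0.67)–(1.8147, 1.8147, -0.0636344)  len=1.5846
  (v9,v12,v13) [++-] → (-1.8147, 1.8147, 0.0636344)–(-0.35076, 1.8147, 0.67)  len=1.5846
  (v9,v13,v10) [+--] → (-0.35076, 1.8147, 0.67)–(0, 1.8147, 0.5247)  len=0.3797
  (v10,v14,v11) [--+] → (-0.126496, 1.8147, -0.57709)–(0, 1.8147, -0.5247)  len=0.1369
  (v11,v14,v15) [+--] → (-0.126496, 1.8147, -0.57709)–(-0.35076, 1.8147, -0.67)  len=0.2427
  (v11,v15,v8) [+-+] → (-0.35076, 1.8147, -0.67)–(-0.908226, 1.8147, -0.439073)  len=0.6034
  (v8,v15,v12) [+-+] → (-0.908226, 1.8147, -0.439073)–(-1.8147, 1.8147, -0.0636344)  len=0.9811
  (v12,v16,v13) [+--] → (-1.87834, 1.8147, 0)–(-1.8147, 1.8147, 0.0636344)  len=0.0900
  (v15,v19,v12) [--+] → (-1.86213, 1.8147, -0.0162123)–(-1.8147, 1.8147, -0.0636344)  len=0.0671
  (v12,v19,v16) [+--] → (-1.86213, 1.8147, -0.0162123)–(-1.87834, 1.8147, 0)  len=0.0229

Chained into 1 loop(s):
  loop 1: 18 segments, perimeter = 8.2168
Total perimeter = 8.217

loops=1 perimeter=8.217


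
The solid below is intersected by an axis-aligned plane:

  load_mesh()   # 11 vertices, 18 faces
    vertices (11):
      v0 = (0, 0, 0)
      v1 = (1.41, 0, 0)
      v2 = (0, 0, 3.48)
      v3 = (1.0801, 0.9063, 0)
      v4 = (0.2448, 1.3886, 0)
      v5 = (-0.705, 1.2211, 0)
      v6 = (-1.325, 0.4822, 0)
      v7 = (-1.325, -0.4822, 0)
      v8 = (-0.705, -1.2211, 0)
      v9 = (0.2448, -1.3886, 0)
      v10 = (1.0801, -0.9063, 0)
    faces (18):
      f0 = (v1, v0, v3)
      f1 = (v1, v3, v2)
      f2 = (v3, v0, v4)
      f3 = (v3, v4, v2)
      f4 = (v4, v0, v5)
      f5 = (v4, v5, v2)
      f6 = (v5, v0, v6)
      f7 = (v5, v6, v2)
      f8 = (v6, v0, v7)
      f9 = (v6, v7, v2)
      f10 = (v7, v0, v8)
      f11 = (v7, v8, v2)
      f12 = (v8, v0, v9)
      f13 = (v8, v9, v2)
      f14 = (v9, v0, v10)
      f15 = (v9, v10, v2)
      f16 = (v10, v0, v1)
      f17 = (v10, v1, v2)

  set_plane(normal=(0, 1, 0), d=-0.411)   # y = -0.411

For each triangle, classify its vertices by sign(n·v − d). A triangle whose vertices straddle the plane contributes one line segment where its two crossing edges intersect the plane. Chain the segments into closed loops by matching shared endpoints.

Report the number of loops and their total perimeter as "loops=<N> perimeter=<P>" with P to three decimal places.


loops=1 perimeter=8.221

Straddling triangles (10 of 18):
  (v6,v0,v7) [++-] → (-1.12936, -0.411, 0)–(-1.325, -0.411, 0)  len=0.1956
  (v6,v7,v2) [+-+] → (-1.325, -0.411, 0)–(-1.12936, -0.411, 0.513845)  len=0.5498
  (v7,v0,v8) [-+-] → (-1.12936, -0.411, 0)–(-0.23729, -0.411, 0)  len=0.8921
  (v7,v8,v2) [--+] → (-0.23729, -0.411, 2.3087)–(-1.12936, -0.411, 0.513845)  len=2.0043
  (v8,v0,v9) [-+-] → (-0.23729, -0.411, 0)–(0.0724563, -0.411, 0)  len=0.3097
  (v8,v9,v2) [--+] → (0.0724563, -0.411, 2.44998)–(-0.23729, -0.411, 2.3087)  len=0.3404
  (v9,v0,v10) [-+-] → (0.0724563, -0.411, 0)–(0.489817, -0.411, 0)  len=0.4174
  (v9,v10,v2) [--+] → (0.489817, -0.411, 1.90185)–(0.0724563, -0.411, 2.44998)  len=0.6889
  (v10,v0,v1) [-++] → (0.489817, -0.411, 0)–(1.26039, -0.411, 0)  len=0.7706
  (v10,v1,v2) [-++] → (1.26039, -0.411, 0)–(0.489817, -0.411, 1.90185)  len=2.0520

Chained into 1 loop(s):
  loop 1: 10 segments, perimeter = 8.2210
Total perimeter = 8.221


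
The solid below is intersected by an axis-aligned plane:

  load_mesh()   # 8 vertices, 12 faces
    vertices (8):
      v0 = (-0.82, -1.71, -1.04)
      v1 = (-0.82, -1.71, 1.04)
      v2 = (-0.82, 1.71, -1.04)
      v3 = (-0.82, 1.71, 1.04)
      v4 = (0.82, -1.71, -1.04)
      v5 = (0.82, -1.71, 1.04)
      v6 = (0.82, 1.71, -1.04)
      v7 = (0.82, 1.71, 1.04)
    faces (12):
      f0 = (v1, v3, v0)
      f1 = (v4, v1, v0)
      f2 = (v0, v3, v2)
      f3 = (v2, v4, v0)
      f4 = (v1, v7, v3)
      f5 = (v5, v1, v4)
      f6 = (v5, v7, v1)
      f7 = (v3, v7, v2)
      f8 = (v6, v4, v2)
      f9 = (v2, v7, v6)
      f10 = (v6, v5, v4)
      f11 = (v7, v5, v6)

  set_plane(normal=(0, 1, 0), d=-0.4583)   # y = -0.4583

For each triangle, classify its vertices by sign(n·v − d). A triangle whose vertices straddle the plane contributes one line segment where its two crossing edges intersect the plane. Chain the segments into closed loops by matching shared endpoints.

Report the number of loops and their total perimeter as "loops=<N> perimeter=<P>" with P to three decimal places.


Straddling triangles (8 of 12):
  (v1,v3,v0) [-+-] → (-0.82, -0.4583, 1.04)–(-0.82, -0.4583, -0.278732)  len=1.3187
  (v0,v3,v2) [-++] → (-0.82, -0.4583, -0.278732)–(-0.82, -0.4583, -1.04)  len=0.7613
  (v2,v4,v0) [+--] → (0.21977, -0.4583, -1.04)–(-0.82, -0.4583, -1.04)  len=1.0398
  (v1,v7,v3) [-++] → (-0.21977, -0.4583, 1.04)–(-0.82, -0.4583, 1.04)  len=0.6002
  (v5,v7,v1) [-+-] → (0.82, -0.4583, 1.04)–(-0.21977, -0.4583, 1.04)  len=1.0398
  (v6,v4,v2) [+-+] → (0.82, -0.4583, -1.04)–(0.21977, -0.4583, -1.04)  len=0.6002
  (v6,v5,v4) [+--] → (0.82, -0.4583, 0.278732)–(0.82, -0.4583, -1.04)  len=1.3187
  (v7,v5,v6) [+-+] → (0.82, -0.4583, 1.04)–(0.82, -0.4583, 0.278732)  len=0.7613

Chained into 1 loop(s):
  loop 1: 8 segments, perimeter = 7.4400
Total perimeter = 7.440

loops=1 perimeter=7.440
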